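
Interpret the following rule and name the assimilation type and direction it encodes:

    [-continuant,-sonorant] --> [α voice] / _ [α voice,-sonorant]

The shared variable α links the value of [voice] on the target to the same value on the neighbouring segment, so voicing is the feature that assimilates.
The conditioning segment sits to the right of the focus bar, meaning the trigger follows the segment that changes — regressive assimilation.

regressive voicing assimilation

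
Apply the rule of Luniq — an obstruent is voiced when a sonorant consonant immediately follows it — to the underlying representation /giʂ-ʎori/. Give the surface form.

/ʂ/ is a voiceless retroflex fricative. The following trigger /ʎ/ is voiced, so /ʂ/ must become voiced as well.
The voiced retroflex fricative is [ʐ], so /ʂ/ → [ʐ].

[giʐʎori]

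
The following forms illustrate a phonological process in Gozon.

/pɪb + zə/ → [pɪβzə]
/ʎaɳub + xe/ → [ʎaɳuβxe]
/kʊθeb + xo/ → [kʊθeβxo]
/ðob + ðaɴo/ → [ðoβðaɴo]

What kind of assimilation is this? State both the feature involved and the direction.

The segment that alternates is /b/, which surfaces as [β] when adjacent to /z/.
The change stop → fricative matches the manner of the following /z/, identifying this as manner assimilation.
Place and voice are unchanged, so the assimilation is partial, not total.
The other alternating forms pattern the same way: /b/ → [β] before /x/ (stop → fricative, matching a fricative); /b/ → [β] before /ð/ (stop → fricative, matching a fricative) — only manner changes, and always toward the following segment.
Since the segment that changes precedes the conditioning segment, the assimilation is regressive.

regressive manner assimilation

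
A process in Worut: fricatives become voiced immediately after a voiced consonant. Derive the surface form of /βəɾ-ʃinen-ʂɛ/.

[βəɾʒinenʐɛ]

/ʃ/ is a voiceless postalveolar fricative. The preceding trigger /ɾ/ is voiced, so /ʃ/ must become voiced as well.
A voiced postalveolar fricative is [ʒ], so the surface segment is [ʒ].
At the second juncture, /ʂ/ likewise becomes [ʐ] adjacent to /n/.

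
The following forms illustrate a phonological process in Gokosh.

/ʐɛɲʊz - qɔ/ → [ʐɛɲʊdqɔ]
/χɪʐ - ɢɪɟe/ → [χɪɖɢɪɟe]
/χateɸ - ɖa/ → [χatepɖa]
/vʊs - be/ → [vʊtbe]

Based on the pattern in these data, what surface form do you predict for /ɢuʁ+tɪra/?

[ɢuɢtɪra]

The data show regressive manner assimilation: /z/ → [d] before /q/; /ʐ/ → [ɖ] before /ɢ/; /ɸ/ → [p] before /ɖ/; /s/ → [t] before /b/. In each pair only manner changes, matching the following consonant, while place and voice stay constant.
The rule targets /ʁ/ (voiced uvular fricative), which sits before the trigger /t/ (stop).
A voiced uvular stop is [ɢ], so the surface segment is [ɢ].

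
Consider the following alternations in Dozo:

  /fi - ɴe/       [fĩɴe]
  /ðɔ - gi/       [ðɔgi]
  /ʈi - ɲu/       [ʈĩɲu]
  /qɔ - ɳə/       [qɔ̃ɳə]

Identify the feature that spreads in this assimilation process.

nasality

The vowel /i/ surfaces as nasalised [ĩ] next to the following nasal /ɴ/ — it has acquired the [+nasal] feature of its neighbour.
The other forms show the same pattern: /i/ → [ĩ] before /ɲ/; /ɔ/ → [ɔ̃] before /ɳ/ — each time a vowel is nasalised next to a following nasal.
No change occurs in [ðɔgi] because the vowel at the boundary is adjacent to an oral consonant, not a nasal (/ɔ/ next to /g/).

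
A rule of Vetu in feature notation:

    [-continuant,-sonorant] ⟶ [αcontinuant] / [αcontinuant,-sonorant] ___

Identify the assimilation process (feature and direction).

The shared variable α links the value of [continuant] on the target to that of the neighbouring obstruent. [continuant] distinguishes stops from fricatives — a manner-of-articulation feature — so this is manner assimilation.
The conditioning segment sits to the left of the focus bar, meaning the trigger precedes the segment that changes — progressive assimilation.

progressive manner assimilation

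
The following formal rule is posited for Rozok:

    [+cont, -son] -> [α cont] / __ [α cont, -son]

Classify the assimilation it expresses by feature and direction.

The shared variable α links the value of [cont] on the target to that of the neighbouring obstruent. [cont] distinguishes stops from fricatives — a manner-of-articulation feature — so this is manner assimilation.
The conditioning segment sits to the right of the focus bar, meaning the trigger follows the segment that changes — regressive assimilation.

regressive manner assimilation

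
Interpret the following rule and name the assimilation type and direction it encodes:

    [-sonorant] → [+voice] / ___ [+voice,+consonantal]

regressive voicing assimilation

The target ([-sonorant], obstruents) acquires [+voice] next to a voiced consonant ([+voice,+consonantal]) — it takes on the voicing of its neighbour, so the feature that spreads is voicing.
The conditioning segment sits to the right of the focus bar, meaning the trigger follows the segment that changes — regressive assimilation.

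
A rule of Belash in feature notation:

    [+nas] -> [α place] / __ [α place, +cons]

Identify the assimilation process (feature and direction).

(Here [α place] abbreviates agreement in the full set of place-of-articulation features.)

regressive place assimilation

The shared variable α links the value of the place features (abbreviated [place]) on the target to the same value on the neighbouring segment, so place is the feature that assimilates.
Since the environment is written after the underscore, the trigger follows the target; the direction is regressive.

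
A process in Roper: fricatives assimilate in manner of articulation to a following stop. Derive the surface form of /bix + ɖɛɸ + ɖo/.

The rule targets /x/ (voiceless velar fricative), which sits before the trigger /ɖ/ (stop).
The voiceless velar stop is [k], so /x/ → [k].
The same rule applies at the second boundary: /ɸ/ → [p] next to /ɖ/.

[bikɖɛpɖo]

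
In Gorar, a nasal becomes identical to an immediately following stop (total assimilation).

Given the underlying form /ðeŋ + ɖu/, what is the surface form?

[ðeɖɖu]

/ŋ/ is the segment targeted by the rule; it sits immediately before /ɖ/, so it assimilates completely and surfaces as [ɖ].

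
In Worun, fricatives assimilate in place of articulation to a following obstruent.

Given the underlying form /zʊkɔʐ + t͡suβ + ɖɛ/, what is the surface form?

/ʐ/ is a voiced retroflex fricative. The following trigger /t͡s/ is alveolar, so /ʐ/ must become alveolar as well.
A voiced alveolar fricative is [z], so the surface segment is [z].
At the second juncture, /β/ likewise becomes [ʐ] adjacent to /ɖ/.

[zʊkɔzt͡suʐɖɛ]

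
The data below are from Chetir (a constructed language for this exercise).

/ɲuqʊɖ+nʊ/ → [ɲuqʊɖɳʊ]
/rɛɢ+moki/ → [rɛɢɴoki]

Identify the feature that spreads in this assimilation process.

The segment that alternates is /n/, which surfaces as [ɳ] when adjacent to /ɖ/.
The change alveolar → retroflex matches the place of the preceding /ɖ/, identifying this as place assimilation.
Checking the remaining alternation: /m/ → [ɴ] after /ɢ/ (bilabial → uvular, matching uvular) — only place changes, and always toward the preceding segment.

place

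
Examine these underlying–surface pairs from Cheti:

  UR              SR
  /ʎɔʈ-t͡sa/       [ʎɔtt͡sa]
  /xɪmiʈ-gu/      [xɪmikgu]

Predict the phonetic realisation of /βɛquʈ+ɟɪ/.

[βɛqucɟɪ]

The data show regressive place assimilation: /ʈ/ → [t] before /t͡s/; /ʈ/ → [k] before /g/. In each pair only place changes, matching the following consonant, while manner and voice stay constant.
/ʈ/ is a voiceless retroflex stop. The following trigger /ɟ/ is palatal, so /ʈ/ must become palatal as well.
A voiceless palatal stop is [c], so the surface segment is [c].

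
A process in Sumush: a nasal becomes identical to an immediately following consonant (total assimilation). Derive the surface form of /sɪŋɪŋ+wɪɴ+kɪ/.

[sɪŋɪwwɪkkɪ]

/ŋ/ is the segment targeted by the rule; it sits immediately before /w/, so it assimilates completely and surfaces as [w].
At the second juncture, /ɴ/ likewise becomes [k] adjacent to /k/.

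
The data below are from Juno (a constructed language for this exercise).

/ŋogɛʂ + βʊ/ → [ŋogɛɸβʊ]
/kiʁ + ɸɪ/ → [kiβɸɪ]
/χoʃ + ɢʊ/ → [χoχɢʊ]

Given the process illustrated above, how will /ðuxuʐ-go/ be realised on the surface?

[ðuxuɣgo]

The data show regressive place assimilation: /ʂ/ → [ɸ] before /β/; /ʁ/ → [β] before /ɸ/; /ʃ/ → [χ] before /ɢ/. In each pair only place changes, matching the following consonant, while manner and voice stay constant.
The rule targets /ʐ/ (voiced retroflex fricative), which sits before the trigger /g/ (velar).
A voiced velar fricative is [ɣ], so the surface segment is [ɣ].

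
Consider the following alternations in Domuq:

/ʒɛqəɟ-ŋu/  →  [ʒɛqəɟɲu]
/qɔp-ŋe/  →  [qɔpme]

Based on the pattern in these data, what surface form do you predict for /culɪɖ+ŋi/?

[culɪɖɳi]

The data show progressive place assimilation: /ŋ/ → [ɲ] after /ɟ/; /ŋ/ → [m] after /p/. In each pair only place changes, matching the preceding consonant, while manner and voice stay constant.
/ŋ/ is a voiced velar nasal. The preceding trigger /ɖ/ is retroflex, so /ŋ/ must become retroflex as well.
A voiced retroflex nasal is [ɳ], so the surface segment is [ɳ].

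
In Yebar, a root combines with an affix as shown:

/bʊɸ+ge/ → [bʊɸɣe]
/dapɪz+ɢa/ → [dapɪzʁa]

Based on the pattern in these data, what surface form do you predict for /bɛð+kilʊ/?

The data show progressive manner assimilation: /g/ → [ɣ] after /ɸ/; /ɢ/ → [ʁ] after /z/. In each pair only manner changes, matching the preceding consonant, while place and voice stay constant.
The rule targets /k/ (voiceless velar stop), which sits after the trigger /ð/ (fricative).
A voiceless velar fricative is [x], so the surface segment is [x].

[bɛðxilʊ]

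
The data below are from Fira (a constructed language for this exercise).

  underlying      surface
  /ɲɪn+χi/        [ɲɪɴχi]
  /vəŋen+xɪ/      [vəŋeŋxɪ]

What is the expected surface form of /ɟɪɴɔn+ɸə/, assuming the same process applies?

The data show regressive place assimilation: /n/ → [ɴ] before /χ/; /n/ → [ŋ] before /x/. In each pair only place changes, matching the following consonant, while manner and voice stay constant.
The rule targets /n/ (voiced alveolar nasal), which sits before the trigger /ɸ/ (bilabial).
The voiced bilabial nasal is [m], so /n/ → [m].

[ɟɪɴɔmɸə]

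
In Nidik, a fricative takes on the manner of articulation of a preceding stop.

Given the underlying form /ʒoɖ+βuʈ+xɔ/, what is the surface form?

[ʒoɖbuʈkɔ]

/β/ is a voiced bilabial fricative. The preceding trigger /ɖ/ is a stop, so /β/ must become a stop as well.
A voiced bilabial stop is [b], so the surface segment is [b].
At the second juncture, /x/ likewise becomes [k] adjacent to /ʈ/.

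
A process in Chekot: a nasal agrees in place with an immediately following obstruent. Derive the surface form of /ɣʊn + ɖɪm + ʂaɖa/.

[ɣʊɳɖɪɳʂaɖa]

The rule targets /n/ (voiced alveolar nasal), which sits before the trigger /ɖ/ (retroflex).
The voiced retroflex nasal is [ɳ], so /n/ → [ɳ].
At the second juncture, /m/ likewise becomes [ɳ] adjacent to /ʂ/.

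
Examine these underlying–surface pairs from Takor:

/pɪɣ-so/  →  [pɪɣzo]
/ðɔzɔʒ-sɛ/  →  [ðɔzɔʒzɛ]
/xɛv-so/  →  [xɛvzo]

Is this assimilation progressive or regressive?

progressive

Comparing underlying and surface forms, /s/ → [z] is the alternation; the neighbouring /ɣ/ is constant.
/s/ is voiceless while /ɣ/ is voiced; the output [z] is voiced, matching the trigger — so the feature that spreads is voicing.
The other alternating forms pattern the same way: /s/ → [z] after /ʒ/ (voiceless → voiced, matching voiced); /s/ → [z] after /v/ (voiceless → voiced, matching voiced) — only voicing changes, and always toward the preceding segment.
Since the segment that changes follows the conditioning segment, the assimilation is progressive.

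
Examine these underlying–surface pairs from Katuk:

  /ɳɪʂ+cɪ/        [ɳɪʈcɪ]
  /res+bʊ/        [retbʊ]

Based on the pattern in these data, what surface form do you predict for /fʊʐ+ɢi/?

[fʊɖɢi]

The data show regressive manner assimilation: /ʂ/ → [ʈ] before /c/; /s/ → [t] before /b/. In each pair only manner changes, matching the following consonant, while place and voice stay constant.
/ʐ/ is a voiced retroflex fricative. The following trigger /ɢ/ is a stop, so /ʐ/ must become a stop as well.
The voiced retroflex stop is [ɖ], so /ʐ/ → [ɖ].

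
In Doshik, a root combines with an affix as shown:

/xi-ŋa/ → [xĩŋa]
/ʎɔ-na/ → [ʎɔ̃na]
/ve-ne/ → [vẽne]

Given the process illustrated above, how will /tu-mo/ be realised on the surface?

[tũmo]

The data show regressive nasality assimilation (vowel nasalisation): /i/ → [ĩ] before /ŋ/; /ɔ/ → [ɔ̃] before /n/; /e/ → [ẽ] before /n/ — a vowel is nasalised by an immediately following nasal consonant.
The vowel /u/ is adjacent to the following nasal /m/, so it acquires [+nasal] and surfaces as [ũ].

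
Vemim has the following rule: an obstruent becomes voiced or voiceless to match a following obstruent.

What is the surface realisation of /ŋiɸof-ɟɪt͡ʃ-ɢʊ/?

[ŋiɸovɟɪd͡ʒɢʊ]

The rule targets /f/ (voiceless labiodental fricative), which sits before the trigger /ɟ/ (voiced).
A voiced labiodental fricative is [v], so the surface segment is [v].
At the second juncture, /t͡ʃ/ likewise becomes [d͡ʒ] adjacent to /ɢ/.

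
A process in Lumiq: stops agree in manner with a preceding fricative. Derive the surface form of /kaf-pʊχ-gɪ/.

[kafɸʊχɣɪ]

The rule targets /p/ (voiceless bilabial stop), which sits after the trigger /f/ (fricative).
A voiceless bilabial fricative is [ɸ], so the surface segment is [ɸ].
At the second juncture, /g/ likewise becomes [ɣ] adjacent to /χ/.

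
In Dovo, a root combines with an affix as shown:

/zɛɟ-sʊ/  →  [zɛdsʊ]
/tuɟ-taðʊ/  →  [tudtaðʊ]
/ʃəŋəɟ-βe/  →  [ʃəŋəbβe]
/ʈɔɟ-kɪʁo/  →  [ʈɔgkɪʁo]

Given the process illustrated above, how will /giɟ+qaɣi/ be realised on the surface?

The data show regressive place assimilation: /ɟ/ → [d] before /s/; /ɟ/ → [d] before /t/; /ɟ/ → [b] before /β/; /ɟ/ → [g] before /k/. In each pair only place changes, matching the following consonant, while manner and voice stay constant.
The rule targets /ɟ/ (voiced palatal stop), which sits before the trigger /q/ (uvular).
The voiced uvular stop is [ɢ], so /ɟ/ → [ɢ].

[giɢqaɣi]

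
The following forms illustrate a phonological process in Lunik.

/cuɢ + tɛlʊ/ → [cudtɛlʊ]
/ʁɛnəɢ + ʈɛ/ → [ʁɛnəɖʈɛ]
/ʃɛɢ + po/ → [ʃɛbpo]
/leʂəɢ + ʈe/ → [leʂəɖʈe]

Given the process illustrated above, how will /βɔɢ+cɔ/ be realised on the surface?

The data show regressive place assimilation: /ɢ/ → [d] before /t/; /ɢ/ → [ɖ] before /ʈ/; /ɢ/ → [b] before /p/. In each pair only place changes, matching the following consonant, while manner and voice stay constant.
The rule targets /ɢ/ (voiced uvular stop), which sits before the trigger /c/ (palatal).
A voiced palatal stop is [ɟ], so the surface segment is [ɟ].

[βɔɟcɔ]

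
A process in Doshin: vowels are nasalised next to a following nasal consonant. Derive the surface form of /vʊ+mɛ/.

[vʊ̃mɛ]

/ʊ/ sits next to the nasal /m/ and is therefore nasalised to [ʊ̃].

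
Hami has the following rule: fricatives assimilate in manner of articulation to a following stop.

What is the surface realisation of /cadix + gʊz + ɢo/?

The rule targets /x/ (voiceless velar fricative), which sits before the trigger /g/ (stop).
A voiceless velar stop is [k], so the surface segment is [k].
At the second juncture, /z/ likewise becomes [d] adjacent to /ɢ/.

[cadikgʊdɢo]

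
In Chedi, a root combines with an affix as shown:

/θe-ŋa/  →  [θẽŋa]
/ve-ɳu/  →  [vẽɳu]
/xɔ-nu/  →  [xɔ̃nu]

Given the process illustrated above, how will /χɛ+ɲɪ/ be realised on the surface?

[χɛ̃ɲɪ]

The data show regressive nasality assimilation (vowel nasalisation): /e/ → [ẽ] before /ŋ/; /e/ → [ẽ] before /ɳ/; /ɔ/ → [ɔ̃] before /n/ — a vowel is nasalised by an immediately following nasal consonant.
/ɛ/ sits next to the nasal /ɲ/ and is therefore nasalised to [ɛ̃].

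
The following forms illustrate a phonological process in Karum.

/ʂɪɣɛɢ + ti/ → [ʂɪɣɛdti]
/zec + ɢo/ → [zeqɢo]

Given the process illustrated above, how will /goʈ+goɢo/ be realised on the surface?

[gokgoɢo]

The data show regressive place assimilation: /ɢ/ → [d] before /t/; /c/ → [q] before /ɢ/. In each pair only place changes, matching the following consonant, while manner and voice stay constant.
/ʈ/ is a voiceless retroflex stop. The following trigger /g/ is velar, so /ʈ/ must become velar as well.
A voiceless velar stop is [k], so the surface segment is [k].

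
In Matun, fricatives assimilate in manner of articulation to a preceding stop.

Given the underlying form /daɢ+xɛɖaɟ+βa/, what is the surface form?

The rule targets /x/ (voiceless velar fricative), which sits after the trigger /ɢ/ (stop).
A voiceless velar stop is [k], so the surface segment is [k].
The same rule applies at the second boundary: /β/ → [b] next to /ɟ/.

[daɢkɛɖaɟba]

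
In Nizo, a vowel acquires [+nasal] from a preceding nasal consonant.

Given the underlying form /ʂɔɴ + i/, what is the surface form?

[ʂɔɴĩ]

/i/ sits next to the nasal /ɴ/ and is therefore nasalised to [ĩ].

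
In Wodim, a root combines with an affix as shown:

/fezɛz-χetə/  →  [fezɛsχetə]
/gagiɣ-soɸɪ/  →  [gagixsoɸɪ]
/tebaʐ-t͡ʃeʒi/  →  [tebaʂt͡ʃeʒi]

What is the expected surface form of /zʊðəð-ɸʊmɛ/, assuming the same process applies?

The data show regressive voicing assimilation: /z/ → [s] before /χ/; /ɣ/ → [x] before /s/; /ʐ/ → [ʂ] before /t͡ʃ/. In each pair only voicing changes, matching the following consonant, while place and manner stay constant.
/ð/ is a voiced dental fricative. The following trigger /ɸ/ is voiceless, so /ð/ must become voiceless as well.
The voiceless dental fricative is [θ], so /ð/ → [θ].

[zʊðəθɸʊmɛ]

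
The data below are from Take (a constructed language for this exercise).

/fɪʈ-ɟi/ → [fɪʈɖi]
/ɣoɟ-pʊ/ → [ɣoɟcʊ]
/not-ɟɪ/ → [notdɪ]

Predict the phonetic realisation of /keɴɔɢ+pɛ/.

[keɴɔɢqɛ]

The data show progressive place assimilation: /ɟ/ → [ɖ] after /ʈ/; /p/ → [c] after /ɟ/; /ɟ/ → [d] after /t/. In each pair only place changes, matching the preceding consonant, while manner and voice stay constant.
The rule targets /p/ (voiceless bilabial stop), which sits after the trigger /ɢ/ (uvular).
Changing only its place to uvular gives [q] — the voiceless uvular stop.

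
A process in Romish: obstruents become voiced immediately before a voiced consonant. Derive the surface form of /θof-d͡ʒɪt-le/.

The rule targets /f/ (voiceless labiodental fricative), which sits before the trigger /d͡ʒ/ (voiced).
The voiced labiodental fricative is [v], so /f/ → [v].
The same rule applies at the second boundary: /t/ → [d] next to /l/.

[θovd͡ʒɪdle]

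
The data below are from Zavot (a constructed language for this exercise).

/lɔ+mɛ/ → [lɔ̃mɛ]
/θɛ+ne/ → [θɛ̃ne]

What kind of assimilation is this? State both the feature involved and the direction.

regressive nasality assimilation (vowel nasalisation)

The vowel /ɔ/ surfaces as nasalised [ɔ̃] next to the following nasal /m/ — it has acquired the [+nasal] feature of its neighbour.
Likewise in the remaining data: /ɛ/ → [ɛ̃] before /n/ — each time a vowel is nasalised next to a following nasal.
Because the conditioning nasal is to the right of the vowel that changes, the process is regressive (anticipatory).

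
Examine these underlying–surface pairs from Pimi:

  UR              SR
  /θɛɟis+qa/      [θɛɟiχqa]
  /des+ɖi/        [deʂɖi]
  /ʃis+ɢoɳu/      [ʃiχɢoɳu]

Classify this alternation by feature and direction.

regressive place assimilation

Underlying /s/ is realised as [χ] next to /q/; /q/ itself does not change.
/s/ is alveolar while /q/ is uvular; the output [χ] is uvular, matching the trigger — so the feature that spreads is place.
Manner and voice are unchanged, so the assimilation is partial, not total.
Checking the remaining alternations: /s/ → [ʂ] before /ɖ/ (alveolar → retroflex, matching retroflex); /s/ → [χ] before /ɢ/ (alveolar → uvular, matching uvular) — only place changes, and always toward the following segment.
The trigger is the following segment, so the direction is regressive (anticipatory).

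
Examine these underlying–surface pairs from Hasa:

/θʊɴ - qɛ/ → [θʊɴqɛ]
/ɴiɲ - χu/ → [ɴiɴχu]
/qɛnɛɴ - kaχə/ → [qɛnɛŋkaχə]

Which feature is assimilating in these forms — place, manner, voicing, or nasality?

place

Underlying /ɲ/ is realised as [ɴ] next to /χ/; /χ/ itself does not change.
The change palatal → uvular matches the place of the following /χ/, identifying this as place assimilation.
The same holds elsewhere in the data: /ɴ/ → [ŋ] before /k/ (uvular → velar, matching velar) — only place changes, and always toward the following segment.
Nothing changes in [θʊɴqɛ]: there the adjacent consonants already agree in place (/ɴ/ and /q/ are both uvular), so this form is consistent with the same rule.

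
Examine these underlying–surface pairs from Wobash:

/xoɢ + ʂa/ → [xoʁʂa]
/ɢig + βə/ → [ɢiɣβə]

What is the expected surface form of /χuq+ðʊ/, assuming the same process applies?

[χuχðʊ]

The data show regressive manner assimilation: /ɢ/ → [ʁ] before /ʂ/; /g/ → [ɣ] before /β/. In each pair only manner changes, matching the following consonant, while place and voice stay constant.
The rule targets /q/ (voiceless uvular stop), which sits before the trigger /ð/ (fricative).
A voiceless uvular fricative is [χ], so the surface segment is [χ].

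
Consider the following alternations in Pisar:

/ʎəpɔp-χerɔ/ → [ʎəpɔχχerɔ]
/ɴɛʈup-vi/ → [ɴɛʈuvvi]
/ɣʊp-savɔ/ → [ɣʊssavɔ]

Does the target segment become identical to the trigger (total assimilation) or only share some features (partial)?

total assimilation

Underlying /p/ is realised as [χ] next to /χ/; /χ/ itself does not change.
The output [χ] is identical to the trigger /χ/ — every feature (place, manner, voicing) has been copied — so this is total assimilation.
The remaining alternations confirm this: /p/ → [v] before /v/; /p/ → [s] before /s/ — in each case the output is a copy of the following consonant.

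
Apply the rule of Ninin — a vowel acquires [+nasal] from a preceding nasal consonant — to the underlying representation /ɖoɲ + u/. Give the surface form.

[ɖoɲũ]

The vowel /u/ is adjacent to the preceding nasal /ɲ/, so it acquires [+nasal] and surfaces as [ũ].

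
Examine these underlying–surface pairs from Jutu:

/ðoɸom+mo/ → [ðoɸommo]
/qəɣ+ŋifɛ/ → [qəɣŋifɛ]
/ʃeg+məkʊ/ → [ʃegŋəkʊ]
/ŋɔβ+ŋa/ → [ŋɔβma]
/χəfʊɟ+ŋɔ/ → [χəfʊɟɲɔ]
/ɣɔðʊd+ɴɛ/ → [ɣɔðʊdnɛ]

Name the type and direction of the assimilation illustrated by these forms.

progressive place assimilation

The segment that alternates is /m/, which surfaces as [ŋ] when adjacent to /g/.
/m/ is bilabial while /g/ is velar; the output [ŋ] is velar, matching the trigger — so the feature that spreads is place.
Manner and voice are unchanged, so the assimilation is partial, not total.
The same holds elsewhere in the data: /ŋ/ → [m] after /β/ (velar → bilabial, matching bilabial); /ŋ/ → [ɲ] after /ɟ/ (velar → palatal, matching palatal); /ɴ/ → [n] after /d/ (uvular → alveolar, matching alveolar) — only place changes, and always toward the preceding segment.
No alternation appears in [ðoɸommo], [qəɣŋifɛ]: there the adjacent consonants already agree in place (/m/ and /m/ are both bilabial; /ŋ/ and /ɣ/ are both velar), so these forms are consistent with the same rule.
Since the segment that changes follows the conditioning segment, the assimilation is progressive.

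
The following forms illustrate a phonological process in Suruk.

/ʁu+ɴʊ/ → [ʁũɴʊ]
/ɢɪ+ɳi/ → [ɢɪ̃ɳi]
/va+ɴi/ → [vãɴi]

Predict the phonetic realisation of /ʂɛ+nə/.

[ʂɛ̃nə]

The data show regressive nasality assimilation (vowel nasalisation): /u/ → [ũ] before /ɴ/; /ɪ/ → [ɪ̃] before /ɳ/; /a/ → [ã] before /ɴ/ — a vowel is nasalised by an immediately following nasal consonant.
/ɛ/ sits next to the nasal /n/ and is therefore nasalised to [ɛ̃].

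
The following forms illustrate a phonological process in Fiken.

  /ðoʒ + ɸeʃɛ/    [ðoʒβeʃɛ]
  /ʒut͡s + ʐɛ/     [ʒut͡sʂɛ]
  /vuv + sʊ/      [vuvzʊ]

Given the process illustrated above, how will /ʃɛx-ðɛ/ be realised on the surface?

[ʃɛxθɛ]

The data show progressive voicing assimilation: /ɸ/ → [β] after /ʒ/; /ʐ/ → [ʂ] after /t͡s/; /s/ → [z] after /v/. In each pair only voicing changes, matching the preceding consonant, while place and manner stay constant.
The rule targets /ð/ (voiced dental fricative), which sits after the trigger /x/ (voiceless).
Changing only its voicing to voiceless gives [θ] — the voiceless dental fricative.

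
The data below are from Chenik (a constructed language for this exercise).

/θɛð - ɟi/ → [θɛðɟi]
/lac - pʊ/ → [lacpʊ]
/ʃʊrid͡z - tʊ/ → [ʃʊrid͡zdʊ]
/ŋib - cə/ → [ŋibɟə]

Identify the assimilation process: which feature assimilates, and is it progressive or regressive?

Underlying /t/ is realised as [d] next to /d͡z/; /d͡z/ itself does not change.
/t/ is voiceless while /d͡z/ is voiced; the output [d] is voiced, matching the trigger — so the feature that spreads is voicing.
Place and manner are unchanged, so the assimilation is partial, not total.
The same holds elsewhere in the data: /c/ → [ɟ] after /b/ (voiceless → voiced, matching voiced) — only voicing changes, and always toward the preceding segment.
No alternation appears in [θɛðɟi], [lacpʊ]: there the adjacent consonants already agree in voicing (/ɟ/ and /ð/ are both voiced; /p/ and /c/ are both voiceless), so these forms are consistent with the same rule.
Since the segment that changes follows the conditioning segment, the assimilation is progressive.

progressive voicing assimilation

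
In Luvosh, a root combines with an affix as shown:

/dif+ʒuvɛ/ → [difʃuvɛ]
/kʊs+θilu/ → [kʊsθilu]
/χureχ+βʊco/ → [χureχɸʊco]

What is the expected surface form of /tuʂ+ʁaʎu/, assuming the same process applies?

[tuʂχaʎu]

The data show progressive voicing assimilation: /ʒ/ → [ʃ] after /f/; /β/ → [ɸ] after /χ/. In each pair only voicing changes, matching the preceding consonant, while place and manner stay constant.
Nothing changes in [kʊsθilu]: there the adjacent consonants already agree in voicing (/θ/ and /s/ are both voiceless), so this form is consistent with the same rule.
The rule targets /ʁ/ (voiced uvular fricative), which sits after the trigger /ʂ/ (voiceless).
Changing only its voicing to voiceless gives [χ] — the voiceless uvular fricative.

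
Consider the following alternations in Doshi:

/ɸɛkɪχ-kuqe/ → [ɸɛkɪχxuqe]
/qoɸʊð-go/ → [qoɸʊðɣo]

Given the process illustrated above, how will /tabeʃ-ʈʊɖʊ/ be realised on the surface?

[tabeʃʂʊɖʊ]

The data show progressive manner assimilation: /k/ → [x] after /χ/; /g/ → [ɣ] after /ð/. In each pair only manner changes, matching the preceding consonant, while place and voice stay constant.
The rule targets /ʈ/ (voiceless retroflex stop), which sits after the trigger /ʃ/ (fricative).
Changing only its manner to fricative gives [ʂ] — the voiceless retroflex fricative.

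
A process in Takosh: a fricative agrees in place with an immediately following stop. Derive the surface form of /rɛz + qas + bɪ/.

[rɛʁqaɸbɪ]

/z/ is a voiced alveolar fricative. The following trigger /q/ is uvular, so /z/ must become uvular as well.
The voiced uvular fricative is [ʁ], so /z/ → [ʁ].
At the second juncture, /s/ likewise becomes [ɸ] adjacent to /b/.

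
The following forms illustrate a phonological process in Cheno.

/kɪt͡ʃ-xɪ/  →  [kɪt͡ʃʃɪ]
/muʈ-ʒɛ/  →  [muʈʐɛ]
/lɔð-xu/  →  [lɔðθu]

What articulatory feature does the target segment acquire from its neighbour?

The segment that alternates is /x/, which surfaces as [ʃ] when adjacent to /t͡ʃ/.
/x/ is velar while /t͡ʃ/ is postalveolar; the output [ʃ] is postalveolar, matching the trigger — so the feature that spreads is place.
The other alternating forms pattern the same way: /ʒ/ → [ʐ] after /ʈ/ (postalveolar → retroflex, matching retroflex); /x/ → [θ] after /ð/ (velar → dental, matching dental) — only place changes, and always toward the preceding segment.

place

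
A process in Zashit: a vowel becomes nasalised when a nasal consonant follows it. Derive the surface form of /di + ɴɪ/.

The vowel /i/ is adjacent to the following nasal /ɴ/, so it acquires [+nasal] and surfaces as [ĩ].

[dĩɴɪ]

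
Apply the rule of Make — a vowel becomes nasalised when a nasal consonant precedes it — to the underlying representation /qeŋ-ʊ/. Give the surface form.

The vowel /ʊ/ is adjacent to the preceding nasal /ŋ/, so it acquires [+nasal] and surfaces as [ʊ̃].

[qeŋʊ̃]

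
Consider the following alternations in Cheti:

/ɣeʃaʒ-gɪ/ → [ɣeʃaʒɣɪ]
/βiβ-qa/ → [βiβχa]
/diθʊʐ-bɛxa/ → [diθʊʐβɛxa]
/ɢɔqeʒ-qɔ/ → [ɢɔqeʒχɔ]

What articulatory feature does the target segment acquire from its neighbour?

Comparing underlying and surface forms, /g/ → [ɣ] is the alternation; the neighbouring /ʒ/ is constant.
The change stop → fricative matches the manner of the preceding /ʒ/, identifying this as manner assimilation.
The other alternating forms pattern the same way: /q/ → [χ] after /β/ (stop → fricative, matching a fricative); /b/ → [β] after /ʐ/ (stop → fricative, matching a fricative); /q/ → [χ] after /ʒ/ (stop → fricative, matching a fricative) — only manner changes, and always toward the preceding segment.

manner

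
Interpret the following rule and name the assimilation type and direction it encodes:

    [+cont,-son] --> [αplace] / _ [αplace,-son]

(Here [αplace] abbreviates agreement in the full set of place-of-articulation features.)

The shared variable α links the value of the place features (abbreviated [place]) on the target to the same value on the neighbouring segment, so place is the feature that assimilates.
Since the environment is written after the underscore, the trigger follows the target; the direction is regressive.

regressive place assimilation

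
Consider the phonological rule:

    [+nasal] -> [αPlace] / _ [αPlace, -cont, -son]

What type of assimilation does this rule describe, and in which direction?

The shared variable α links the value of the place features (abbreviated [Place]) on the target to the same value on the neighbouring segment, so place is the feature that assimilates.
Since the environment is written after the underscore, the trigger follows the target; the direction is regressive.

regressive place assimilation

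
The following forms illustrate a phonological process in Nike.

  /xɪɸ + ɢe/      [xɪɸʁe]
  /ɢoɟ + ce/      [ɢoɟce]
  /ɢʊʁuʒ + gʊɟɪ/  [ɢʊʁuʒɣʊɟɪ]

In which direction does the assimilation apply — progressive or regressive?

progressive

Underlying /ɢ/ is realised as [ʁ] next to /ɸ/; /ɸ/ itself does not change.
The change stop → fricative matches the manner of the preceding /ɸ/, identifying this as manner assimilation.
Checking the remaining alternation: /g/ → [ɣ] after /ʒ/ (stop → fricative, matching a fricative) — only manner changes, and always toward the preceding segment.
No alternation appears in [ɢoɟce]: there the adjacent consonants already agree in manner (/c/ and /ɟ/ are both stops), so this form is consistent with the same rule.
The trigger is the preceding segment, so the direction is progressive (perseverative).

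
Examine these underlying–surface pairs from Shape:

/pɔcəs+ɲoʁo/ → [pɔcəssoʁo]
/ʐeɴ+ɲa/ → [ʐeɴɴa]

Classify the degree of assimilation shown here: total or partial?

total assimilation

Underlying /ɲ/ is realised as [s] next to /s/; /s/ itself does not change.
The output [s] is identical to the trigger /s/ — every feature (place, manner, voicing) has been copied — so this is total assimilation.
The remaining alternation confirms this: /ɲ/ → [ɴ] after /ɴ/ — in each case the output is a copy of the preceding consonant.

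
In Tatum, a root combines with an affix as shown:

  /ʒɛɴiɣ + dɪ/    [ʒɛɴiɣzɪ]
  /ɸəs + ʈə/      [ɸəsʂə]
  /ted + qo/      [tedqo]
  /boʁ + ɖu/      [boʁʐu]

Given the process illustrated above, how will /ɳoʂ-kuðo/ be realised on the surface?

[ɳoʂxuðo]

The data show progressive manner assimilation: /d/ → [z] after /ɣ/; /ʈ/ → [ʂ] after /s/; /ɖ/ → [ʐ] after /ʁ/. In each pair only manner changes, matching the preceding consonant, while place and voice stay constant.
Nothing changes in [tedqo]: there the adjacent consonants already agree in manner (/q/ and /d/ are both stops), so this form is consistent with the same rule.
/k/ is a voiceless velar stop. The preceding trigger /ʂ/ is a fricative, so /k/ must become a fricative as well.
The voiceless velar fricative is [x], so /k/ → [x].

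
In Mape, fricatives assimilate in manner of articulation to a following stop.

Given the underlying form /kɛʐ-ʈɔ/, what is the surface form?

[kɛɖʈɔ]

/ʐ/ is a voiced retroflex fricative. The following trigger /ʈ/ is a stop, so /ʐ/ must become a stop as well.
Changing only its manner to stop gives [ɖ] — the voiced retroflex stop.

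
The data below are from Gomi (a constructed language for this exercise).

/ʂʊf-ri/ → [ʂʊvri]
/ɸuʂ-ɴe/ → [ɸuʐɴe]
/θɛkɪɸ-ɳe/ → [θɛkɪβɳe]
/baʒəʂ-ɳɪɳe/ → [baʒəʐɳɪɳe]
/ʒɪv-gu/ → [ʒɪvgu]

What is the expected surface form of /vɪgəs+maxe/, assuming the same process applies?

[vɪgəzmaxe]

The data show regressive voicing assimilation: /f/ → [v] before /r/; /ʂ/ → [ʐ] before /ɴ/; /ɸ/ → [β] before /ɳ/; /ʂ/ → [ʐ] before /ɳ/. In each pair only voicing changes, matching the following consonant, while place and manner stay constant.
Nothing changes in [ʒɪvgu]: there the adjacent consonants already agree in voicing (/v/ and /g/ are both voiced), so this form is consistent with the same rule.
The rule targets /s/ (voiceless alveolar fricative), which sits before the trigger /m/ (voiced).
Changing only its voicing to voiced gives [z] — the voiced alveolar fricative.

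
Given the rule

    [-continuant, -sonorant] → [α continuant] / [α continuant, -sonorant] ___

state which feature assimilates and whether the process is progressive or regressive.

progressive manner assimilation

The rule copies [continuant] (continuancy) from the environment onto the target stops; since [±continuant] encodes the stop/fricative manner contrast, the assimilating dimension is manner.
Since the environment is written before the underscore, the trigger precedes the target; the direction is progressive.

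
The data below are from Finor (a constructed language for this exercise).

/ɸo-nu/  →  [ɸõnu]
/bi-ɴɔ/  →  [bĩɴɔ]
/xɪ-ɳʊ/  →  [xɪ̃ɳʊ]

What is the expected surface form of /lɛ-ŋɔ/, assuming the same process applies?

[lɛ̃ŋɔ]

The data show regressive nasality assimilation (vowel nasalisation): /o/ → [õ] before /n/; /i/ → [ĩ] before /ɴ/; /ɪ/ → [ɪ̃] before /ɳ/ — a vowel is nasalised by an immediately following nasal consonant.
The vowel /ɛ/ is adjacent to the following nasal /ŋ/, so it acquires [+nasal] and surfaces as [ɛ̃].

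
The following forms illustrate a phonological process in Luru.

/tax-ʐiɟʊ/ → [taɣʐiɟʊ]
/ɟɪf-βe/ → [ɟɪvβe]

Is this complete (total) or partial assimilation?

Underlying /x/ is realised as [ɣ] next to /ʐ/; /ʐ/ itself does not change.
/x/ is voiceless while /ʐ/ is voiced; the output [ɣ] is voiced, matching the trigger — so the feature that spreads is voicing.
Place and manner are unchanged, so the assimilation is partial, not total.
The other alternating form patterns the same way: /f/ → [v] before /β/ (voiceless → voiced, matching voiced) — only voicing changes, and always toward the following segment.

partial assimilation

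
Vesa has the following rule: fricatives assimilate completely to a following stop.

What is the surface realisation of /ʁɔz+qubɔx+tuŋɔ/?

[ʁɔqqubɔttuŋɔ]

/z/ is the segment targeted by the rule; it sits immediately before /q/, so it assimilates completely and surfaces as [q].
The same rule applies at the second boundary: /x/ → [t] next to /t/.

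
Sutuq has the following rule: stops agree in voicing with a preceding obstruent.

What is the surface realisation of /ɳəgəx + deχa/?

/d/ is a voiced alveolar stop. The preceding trigger /x/ is voiceless, so /d/ must become voiceless as well.
The voiceless alveolar stop is [t], so /d/ → [t].

[ɳəgəxteχa]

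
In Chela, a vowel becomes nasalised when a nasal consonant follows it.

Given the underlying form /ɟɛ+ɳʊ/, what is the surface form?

[ɟɛ̃ɳʊ]

The vowel /ɛ/ is adjacent to the following nasal /ɳ/, so it acquires [+nasal] and surfaces as [ɛ̃].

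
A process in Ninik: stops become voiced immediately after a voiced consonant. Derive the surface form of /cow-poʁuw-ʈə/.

The rule targets /p/ (voiceless bilabial stop), which sits after the trigger /w/ (voiced).
Changing only its voicing to voiced gives [b] — the voiced bilabial stop.
At the second juncture, /ʈ/ likewise becomes [ɖ] adjacent to /w/.

[cowboʁuwɖə]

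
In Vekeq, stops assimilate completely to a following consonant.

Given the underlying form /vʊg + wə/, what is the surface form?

/g/ is the segment targeted by the rule; it sits immediately before /w/, so it assimilates completely and surfaces as [w].

[vʊwwə]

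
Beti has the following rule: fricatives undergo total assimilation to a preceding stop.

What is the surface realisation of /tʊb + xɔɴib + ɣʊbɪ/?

/x/ is the segment targeted by the rule; it sits immediately after /b/, so it assimilates completely and surfaces as [b].
The same rule applies at the second boundary: /ɣ/ → [b] next to /b/.

[tʊbbɔɴibbʊbɪ]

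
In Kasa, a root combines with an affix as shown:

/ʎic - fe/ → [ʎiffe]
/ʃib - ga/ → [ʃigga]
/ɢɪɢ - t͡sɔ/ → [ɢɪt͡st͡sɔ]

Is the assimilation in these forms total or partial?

total assimilation

The segment that alternates is /c/, which surfaces as [f] when adjacent to /f/.
The output [f] is identical to the trigger /f/ — every feature (place, manner, voicing) has been copied — so this is total assimilation.
The other forms behave the same way: /b/ → [g] before /g/; /ɢ/ → [t͡s] before /t͡s/ — in each case the output is a copy of the following consonant.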